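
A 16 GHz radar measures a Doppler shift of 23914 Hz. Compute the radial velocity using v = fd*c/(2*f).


v = 23914 * 3e8 / (2 * 16000000000.0) = 224.2 m/s

224.2 m/s


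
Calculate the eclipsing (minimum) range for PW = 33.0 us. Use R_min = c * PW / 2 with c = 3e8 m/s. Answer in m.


R_min = 3e8 * 33.0e-6 / 2 = 4950.0 m

4950.0 m


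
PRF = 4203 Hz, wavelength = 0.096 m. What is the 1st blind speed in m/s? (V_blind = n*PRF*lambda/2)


V_blind = 1 * 4203 * 0.096 / 2 = 201.7 m/s

201.7 m/s


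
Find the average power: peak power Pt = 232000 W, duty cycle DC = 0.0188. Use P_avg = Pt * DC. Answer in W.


P_avg = 232000 * 0.0188 = 4361.6 W

4361.6 W


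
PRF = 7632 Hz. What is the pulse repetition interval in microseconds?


PRI = 1/7632 = 0.0001310273 s = 131.0 us

131.0 us


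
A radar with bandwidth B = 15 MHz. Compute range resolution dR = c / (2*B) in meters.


dR = 3e8 / (2 * 15000000.0) = 10.0 m

10.0 m


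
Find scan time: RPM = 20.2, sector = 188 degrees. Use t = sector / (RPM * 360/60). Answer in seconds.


t = 188 / (20.2 * 360) * 60 = 1.55 s

1.55 s


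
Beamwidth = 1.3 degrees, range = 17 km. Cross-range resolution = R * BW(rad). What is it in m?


BW_rad = 0.02268928
CR = 17000 * 0.02268928 = 385.7 m

385.7 m


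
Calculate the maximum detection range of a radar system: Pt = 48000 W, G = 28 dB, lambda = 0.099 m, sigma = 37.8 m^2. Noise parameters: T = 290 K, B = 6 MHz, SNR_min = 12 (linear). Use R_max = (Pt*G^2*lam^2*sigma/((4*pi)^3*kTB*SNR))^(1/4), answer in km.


G_lin = 10^(28/10) = 630.957344
R^4 = 48000 * 630.957344^2 * 0.099^2 * 37.8 / ((4*pi)^3 * 1.38e-23 * 290 * 6000000.0 * 12)
R^4 = 1.23812e19 m^4
R_max = (1.23812e19)^(1/4) = 59318.6 m = 59.3 km

59.3 km


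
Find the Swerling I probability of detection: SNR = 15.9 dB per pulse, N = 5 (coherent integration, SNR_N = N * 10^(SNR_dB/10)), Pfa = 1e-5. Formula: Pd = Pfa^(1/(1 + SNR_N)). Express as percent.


SNR_lin = 10^(15.9/10) = 38.90451
SNR_N = 5 * 38.90451 = 194.52255
1/(1 + SNR_N) = 1/195.52255 = 0.0051145
Pd = (1e-5)^0.0051145 = 0.94282
Pd = 94.3%

94.3%


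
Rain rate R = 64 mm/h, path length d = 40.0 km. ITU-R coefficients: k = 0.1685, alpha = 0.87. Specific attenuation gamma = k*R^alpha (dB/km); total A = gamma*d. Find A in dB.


gamma = 0.1685 * 64^0.87 = 6.280243 dB/km
A = 6.280243 * 40.0 = 251.21 dB

251.21 dB


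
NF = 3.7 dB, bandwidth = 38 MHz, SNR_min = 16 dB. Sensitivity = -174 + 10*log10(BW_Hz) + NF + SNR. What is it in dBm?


10*log10(38000000.0) = 75.8
S = -174 + 75.8 + 3.7 + 16 = -78.5 dBm

-78.5 dBm


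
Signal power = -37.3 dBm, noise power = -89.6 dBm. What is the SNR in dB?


SNR = -37.3 - (-89.6) = 52.3 dB

52.3 dB


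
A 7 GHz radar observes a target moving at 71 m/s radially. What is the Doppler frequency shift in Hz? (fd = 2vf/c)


fd = 2 * 71 * 7000000000.0 / 3e8 = 3313.3 Hz

3313.3 Hz


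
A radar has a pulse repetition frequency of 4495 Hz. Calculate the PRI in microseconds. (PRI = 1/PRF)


PRI = 1/4495 = 0.0002224694 s = 222.5 us

222.5 us


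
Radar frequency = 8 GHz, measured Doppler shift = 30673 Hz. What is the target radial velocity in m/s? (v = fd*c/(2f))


v = 30673 * 3e8 / (2 * 8000000000.0) = 575.1 m/s

575.1 m/s


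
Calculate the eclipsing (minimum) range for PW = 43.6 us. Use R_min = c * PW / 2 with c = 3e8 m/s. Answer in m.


R_min = 3e8 * 43.6e-6 / 2 = 6540.0 m

6540.0 m


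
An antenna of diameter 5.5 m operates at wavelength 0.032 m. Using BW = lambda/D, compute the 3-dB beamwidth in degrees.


BW_rad = 0.032 / 5.5 = 0.005818
BW_deg = 0.33 degrees

0.33 degrees


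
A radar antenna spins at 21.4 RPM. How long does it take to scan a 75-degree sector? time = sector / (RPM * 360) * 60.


t = 75 / (21.4 * 360) * 60 = 0.58 s

0.58 s


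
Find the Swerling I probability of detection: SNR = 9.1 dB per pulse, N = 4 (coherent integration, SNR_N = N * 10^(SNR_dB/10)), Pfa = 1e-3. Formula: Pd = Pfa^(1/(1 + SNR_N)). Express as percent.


SNR_lin = 10^(9.1/10) = 8.12831
SNR_N = 4 * 8.12831 = 32.51324
1/(1 + SNR_N) = 1/33.51324 = 0.029839
Pd = (1e-3)^0.029839 = 0.81374
Pd = 81.4%

81.4%


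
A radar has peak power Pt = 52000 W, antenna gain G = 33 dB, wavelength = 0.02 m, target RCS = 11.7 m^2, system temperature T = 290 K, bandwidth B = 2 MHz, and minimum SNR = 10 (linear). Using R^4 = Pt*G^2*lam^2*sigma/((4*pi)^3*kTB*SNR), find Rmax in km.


G_lin = 10^(33/10) = 1995.262315
R^4 = 52000 * 1995.262315^2 * 0.02^2 * 11.7 / ((4*pi)^3 * 1.38e-23 * 290 * 2000000.0 * 10)
R^4 = 6.09976e18 m^4
R_max = (6.09976e18)^(1/4) = 49696.8 m = 49.7 km

49.7 km


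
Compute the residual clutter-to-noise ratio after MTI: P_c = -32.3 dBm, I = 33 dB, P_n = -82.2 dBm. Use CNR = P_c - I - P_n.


CNR = -32.3 - 33 - (-82.2) = 16.9 dB

16.9 dB


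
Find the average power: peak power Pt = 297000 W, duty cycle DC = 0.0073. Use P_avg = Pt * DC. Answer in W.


P_avg = 297000 * 0.0073 = 2168.1 W

2168.1 W


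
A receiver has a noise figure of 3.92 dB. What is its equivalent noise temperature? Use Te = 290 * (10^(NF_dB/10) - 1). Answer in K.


NF_lin = 10^(3.92/10) = 2.466039
Te = 290 * (2.466039 - 1) = 425.2 K

425.2 K


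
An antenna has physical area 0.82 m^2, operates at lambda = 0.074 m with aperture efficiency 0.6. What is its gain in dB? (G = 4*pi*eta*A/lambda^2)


G_linear = 4*pi*0.6*0.82/0.074^2 = 1129.05
G_dB = 10*log10(1129.05) = 30.5 dB

30.5 dB


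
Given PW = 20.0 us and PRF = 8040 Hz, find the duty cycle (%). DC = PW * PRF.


DC = 20.0e-6 * 8040 * 100 = 16.08%

16.08%


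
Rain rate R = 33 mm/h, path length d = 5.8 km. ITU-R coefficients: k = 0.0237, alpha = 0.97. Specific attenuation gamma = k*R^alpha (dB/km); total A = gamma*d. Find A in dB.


gamma = 0.0237 * 33^0.97 = 0.704218 dB/km
A = 0.704218 * 5.8 = 4.08 dB

4.08 dB


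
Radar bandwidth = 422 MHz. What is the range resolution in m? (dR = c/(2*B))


dR = 3e8 / (2 * 422000000.0) = 0.36 m

0.36 m


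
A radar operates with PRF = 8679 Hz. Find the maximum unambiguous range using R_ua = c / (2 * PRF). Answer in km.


R_ua = 3e8 / (2 * 8679) = 17283.1 m = 17.3 km

17.3 km


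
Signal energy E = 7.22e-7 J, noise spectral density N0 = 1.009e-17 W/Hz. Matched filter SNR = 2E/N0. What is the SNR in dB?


SNR_lin = 2 * 7.22e-7 / 1.009e-17 = 1.431e11
SNR_dB = 10*log10(1.431e11) = 111.6 dB

111.6 dB


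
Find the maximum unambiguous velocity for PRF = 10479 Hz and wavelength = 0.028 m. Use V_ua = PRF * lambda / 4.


V_ua = 10479 * 0.028 / 4 = 73.4 m/s

73.4 m/s


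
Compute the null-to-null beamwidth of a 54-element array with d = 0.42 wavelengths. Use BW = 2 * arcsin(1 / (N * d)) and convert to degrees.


1/(N*d) = 1/(54*0.42) = 0.044092
BW = 2*arcsin(0.044092) = 5.1 degrees

5.1 degrees


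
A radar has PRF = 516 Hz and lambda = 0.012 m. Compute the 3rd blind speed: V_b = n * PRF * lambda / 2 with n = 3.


V_blind = 3 * 516 * 0.012 / 2 = 9.3 m/s

9.3 m/s


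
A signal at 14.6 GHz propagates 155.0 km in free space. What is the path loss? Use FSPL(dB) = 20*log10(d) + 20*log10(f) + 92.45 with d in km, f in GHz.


20*log10(155.0) = 43.81
20*log10(14.6) = 23.29
FSPL = 159.5 dB

159.5 dB


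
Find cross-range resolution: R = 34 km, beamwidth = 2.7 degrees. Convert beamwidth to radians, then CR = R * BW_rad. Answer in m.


BW_rad = 0.04712389
CR = 34000 * 0.04712389 = 1602.2 m

1602.2 m


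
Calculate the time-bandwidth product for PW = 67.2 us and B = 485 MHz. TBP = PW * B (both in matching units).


TBP = 67.2 * 485 = 32592.0

32592.0


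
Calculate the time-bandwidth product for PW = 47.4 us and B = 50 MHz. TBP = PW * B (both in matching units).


TBP = 47.4 * 50 = 2370.0

2370.0


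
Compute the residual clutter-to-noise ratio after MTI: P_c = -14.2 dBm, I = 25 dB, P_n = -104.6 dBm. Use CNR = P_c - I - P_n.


CNR = -14.2 - 25 - (-104.6) = 65.4 dB

65.4 dB


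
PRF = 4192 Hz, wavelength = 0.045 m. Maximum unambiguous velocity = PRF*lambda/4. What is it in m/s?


V_ua = 4192 * 0.045 / 4 = 47.2 m/s

47.2 m/s


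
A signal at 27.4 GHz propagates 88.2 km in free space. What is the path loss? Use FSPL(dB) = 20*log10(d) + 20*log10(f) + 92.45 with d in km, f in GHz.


20*log10(88.2) = 38.91
20*log10(27.4) = 28.76
FSPL = 160.1 dB

160.1 dB


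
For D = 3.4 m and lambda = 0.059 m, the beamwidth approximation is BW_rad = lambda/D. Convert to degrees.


BW_rad = 0.059 / 3.4 = 0.017353
BW_deg = 0.99 degrees

0.99 degrees


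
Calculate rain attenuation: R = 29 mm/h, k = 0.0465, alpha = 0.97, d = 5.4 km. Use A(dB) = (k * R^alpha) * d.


gamma = 0.0465 * 29^0.97 = 1.218931 dB/km
A = 1.218931 * 5.4 = 6.58 dB

6.58 dB


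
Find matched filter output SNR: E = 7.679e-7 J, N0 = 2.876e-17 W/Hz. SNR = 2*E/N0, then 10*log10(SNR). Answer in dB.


SNR_lin = 2 * 7.679e-7 / 2.876e-17 = 5.34e10
SNR_dB = 10*log10(5.34e10) = 107.3 dB

107.3 dB


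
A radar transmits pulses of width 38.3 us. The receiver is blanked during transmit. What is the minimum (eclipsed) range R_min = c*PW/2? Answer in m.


R_min = 3e8 * 38.3e-6 / 2 = 5745.0 m

5745.0 m


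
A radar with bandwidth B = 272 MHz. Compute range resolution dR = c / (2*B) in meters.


dR = 3e8 / (2 * 272000000.0) = 0.55 m

0.55 m


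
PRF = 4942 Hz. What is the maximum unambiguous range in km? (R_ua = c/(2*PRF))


R_ua = 3e8 / (2 * 4942) = 30352.1 m = 30.4 km

30.4 km


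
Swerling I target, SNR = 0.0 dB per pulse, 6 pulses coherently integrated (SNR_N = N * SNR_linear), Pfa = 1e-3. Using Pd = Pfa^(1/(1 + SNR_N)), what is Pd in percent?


SNR_lin = 10^(0.0/10) = 1.0
SNR_N = 6 * 1.0 = 6.0
1/(1 + SNR_N) = 1/7.0 = 0.1428571
Pd = (1e-3)^0.1428571 = 0.37276
Pd = 37.3%

37.3%


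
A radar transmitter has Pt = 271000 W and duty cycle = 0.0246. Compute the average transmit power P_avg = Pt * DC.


P_avg = 271000 * 0.0246 = 6666.6 W

6666.6 W


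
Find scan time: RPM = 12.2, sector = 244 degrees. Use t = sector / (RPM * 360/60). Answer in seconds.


t = 244 / (12.2 * 360) * 60 = 3.33 s

3.33 s


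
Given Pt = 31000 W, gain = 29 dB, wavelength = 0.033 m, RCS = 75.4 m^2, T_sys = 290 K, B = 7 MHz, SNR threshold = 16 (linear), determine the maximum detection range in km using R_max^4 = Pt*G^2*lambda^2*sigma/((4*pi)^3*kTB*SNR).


G_lin = 10^(29/10) = 794.328235
R^4 = 31000 * 794.328235^2 * 0.033^2 * 75.4 / ((4*pi)^3 * 1.38e-23 * 290 * 7000000.0 * 16)
R^4 = 1.80566e18 m^4
R_max = (1.80566e18)^(1/4) = 36657.2 m = 36.7 km

36.7 km


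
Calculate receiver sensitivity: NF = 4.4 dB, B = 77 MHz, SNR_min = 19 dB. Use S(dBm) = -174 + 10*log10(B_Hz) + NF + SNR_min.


10*log10(77000000.0) = 78.86
S = -174 + 78.86 + 4.4 + 19 = -71.7 dBm

-71.7 dBm


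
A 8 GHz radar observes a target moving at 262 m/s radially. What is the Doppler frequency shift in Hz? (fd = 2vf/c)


fd = 2 * 262 * 8000000000.0 / 3e8 = 13973.3 Hz

13973.3 Hz


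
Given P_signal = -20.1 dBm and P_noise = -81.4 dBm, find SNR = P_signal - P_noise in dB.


SNR = -20.1 - (-81.4) = 61.3 dB

61.3 dB


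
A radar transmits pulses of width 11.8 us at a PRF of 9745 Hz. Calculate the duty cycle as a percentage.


DC = 11.8e-6 * 9745 * 100 = 11.5%

11.5%


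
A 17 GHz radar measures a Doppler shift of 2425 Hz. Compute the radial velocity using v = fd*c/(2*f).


v = 2425 * 3e8 / (2 * 17000000000.0) = 21.4 m/s

21.4 m/s


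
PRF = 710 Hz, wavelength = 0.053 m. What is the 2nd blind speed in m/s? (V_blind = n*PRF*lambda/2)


V_blind = 2 * 710 * 0.053 / 2 = 37.6 m/s

37.6 m/s


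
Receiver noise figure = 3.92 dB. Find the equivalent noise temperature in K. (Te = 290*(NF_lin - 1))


NF_lin = 10^(3.92/10) = 2.466039
Te = 290 * (2.466039 - 1) = 425.2 K

425.2 K


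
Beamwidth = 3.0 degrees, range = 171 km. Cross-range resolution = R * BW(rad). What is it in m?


BW_rad = 0.052359878
CR = 171000 * 0.052359878 = 8953.5 m

8953.5 m


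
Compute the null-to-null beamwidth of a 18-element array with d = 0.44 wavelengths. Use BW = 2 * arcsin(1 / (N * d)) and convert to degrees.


1/(N*d) = 1/(18*0.44) = 0.126263
BW = 2*arcsin(0.126263) = 14.5 degrees

14.5 degrees


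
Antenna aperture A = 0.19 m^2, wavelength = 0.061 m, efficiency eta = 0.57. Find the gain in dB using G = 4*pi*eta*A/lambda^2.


G_linear = 4*pi*0.57*0.19/0.061^2 = 365.75
G_dB = 10*log10(365.75) = 25.6 dB

25.6 dB


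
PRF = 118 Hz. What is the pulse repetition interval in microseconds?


PRI = 1/118 = 0.0084745763 s = 8474.6 us

8474.6 us


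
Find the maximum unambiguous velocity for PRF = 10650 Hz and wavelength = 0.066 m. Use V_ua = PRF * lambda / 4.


V_ua = 10650 * 0.066 / 4 = 175.7 m/s

175.7 m/s


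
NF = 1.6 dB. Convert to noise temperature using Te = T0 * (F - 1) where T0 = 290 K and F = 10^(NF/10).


NF_lin = 10^(1.6/10) = 1.44544
Te = 290 * (1.44544 - 1) = 129.2 K

129.2 K


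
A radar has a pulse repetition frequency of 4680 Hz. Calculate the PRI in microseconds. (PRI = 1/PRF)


PRI = 1/4680 = 0.0002136752 s = 213.7 us

213.7 us


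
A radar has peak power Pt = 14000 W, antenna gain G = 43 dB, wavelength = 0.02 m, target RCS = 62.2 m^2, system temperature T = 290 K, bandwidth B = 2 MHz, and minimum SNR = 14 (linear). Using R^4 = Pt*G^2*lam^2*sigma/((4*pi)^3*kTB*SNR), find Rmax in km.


G_lin = 10^(43/10) = 19952.62315
R^4 = 14000 * 19952.62315^2 * 0.02^2 * 62.2 / ((4*pi)^3 * 1.38e-23 * 290 * 2000000.0 * 14)
R^4 = 6.23611e20 m^4
R_max = (6.23611e20)^(1/4) = 158026.0 m = 158.0 km

158.0 km


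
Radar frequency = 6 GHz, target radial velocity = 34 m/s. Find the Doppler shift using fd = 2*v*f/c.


fd = 2 * 34 * 6000000000.0 / 3e8 = 1360.0 Hz

1360.0 Hz


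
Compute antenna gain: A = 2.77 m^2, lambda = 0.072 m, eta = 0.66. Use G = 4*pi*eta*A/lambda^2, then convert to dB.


G_linear = 4*pi*0.66*2.77/0.072^2 = 4431.68
G_dB = 10*log10(4431.68) = 36.5 dB

36.5 dB


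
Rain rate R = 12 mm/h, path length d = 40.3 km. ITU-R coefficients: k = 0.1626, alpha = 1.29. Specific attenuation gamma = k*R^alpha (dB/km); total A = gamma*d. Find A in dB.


gamma = 0.1626 * 12^1.29 = 4.011108 dB/km
A = 4.011108 * 40.3 = 161.65 dB

161.65 dB


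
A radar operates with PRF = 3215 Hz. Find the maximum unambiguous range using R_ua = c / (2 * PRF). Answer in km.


R_ua = 3e8 / (2 * 3215) = 46656.3 m = 46.7 km

46.7 km


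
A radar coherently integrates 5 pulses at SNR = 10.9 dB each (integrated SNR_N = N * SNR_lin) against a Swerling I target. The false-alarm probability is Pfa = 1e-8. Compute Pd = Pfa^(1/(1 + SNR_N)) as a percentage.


SNR_lin = 10^(10.9/10) = 12.30269
SNR_N = 5 * 12.30269 = 61.51345
1/(1 + SNR_N) = 1/62.51345 = 0.0159966
Pd = (1e-8)^0.0159966 = 0.74478
Pd = 74.5%

74.5%


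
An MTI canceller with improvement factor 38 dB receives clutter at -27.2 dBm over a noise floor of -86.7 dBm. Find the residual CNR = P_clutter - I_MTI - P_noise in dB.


CNR = -27.2 - 38 - (-86.7) = 21.5 dB

21.5 dB


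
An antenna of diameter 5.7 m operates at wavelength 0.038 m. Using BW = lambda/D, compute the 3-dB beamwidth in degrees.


BW_rad = 0.038 / 5.7 = 0.006667
BW_deg = 0.38 degrees

0.38 degrees


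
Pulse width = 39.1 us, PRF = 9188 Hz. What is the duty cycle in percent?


DC = 39.1e-6 * 9188 * 100 = 35.93%

35.93%


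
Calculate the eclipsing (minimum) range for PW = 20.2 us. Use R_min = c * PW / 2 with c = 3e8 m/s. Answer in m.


R_min = 3e8 * 20.2e-6 / 2 = 3030.0 m

3030.0 m


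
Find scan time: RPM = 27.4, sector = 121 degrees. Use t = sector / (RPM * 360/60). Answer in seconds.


t = 121 / (27.4 * 360) * 60 = 0.74 s

0.74 s


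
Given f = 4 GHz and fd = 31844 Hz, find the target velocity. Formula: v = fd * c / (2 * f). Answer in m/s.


v = 31844 * 3e8 / (2 * 4000000000.0) = 1194.2 m/s

1194.2 m/s


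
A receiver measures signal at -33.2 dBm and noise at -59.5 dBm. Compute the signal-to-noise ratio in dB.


SNR = -33.2 - (-59.5) = 26.3 dB

26.3 dB


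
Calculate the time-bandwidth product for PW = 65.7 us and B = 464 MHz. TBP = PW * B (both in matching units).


TBP = 65.7 * 464 = 30484.8

30484.8


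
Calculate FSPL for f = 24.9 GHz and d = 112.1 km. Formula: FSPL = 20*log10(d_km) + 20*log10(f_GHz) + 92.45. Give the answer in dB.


20*log10(112.1) = 40.99
20*log10(24.9) = 27.92
FSPL = 161.4 dB

161.4 dB


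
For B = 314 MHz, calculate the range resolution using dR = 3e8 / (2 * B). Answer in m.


dR = 3e8 / (2 * 314000000.0) = 0.48 m

0.48 m


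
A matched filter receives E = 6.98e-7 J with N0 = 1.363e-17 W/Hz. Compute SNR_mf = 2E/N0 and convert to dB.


SNR_lin = 2 * 6.98e-7 / 1.363e-17 = 1.024e11
SNR_dB = 10*log10(1.024e11) = 110.1 dB

110.1 dB


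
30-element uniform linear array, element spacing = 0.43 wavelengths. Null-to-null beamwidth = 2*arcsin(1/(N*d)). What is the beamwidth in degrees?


1/(N*d) = 1/(30*0.43) = 0.077519
BW = 2*arcsin(0.077519) = 8.9 degrees

8.9 degrees


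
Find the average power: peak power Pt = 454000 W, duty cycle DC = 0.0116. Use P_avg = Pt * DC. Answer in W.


P_avg = 454000 * 0.0116 = 5266.4 W

5266.4 W


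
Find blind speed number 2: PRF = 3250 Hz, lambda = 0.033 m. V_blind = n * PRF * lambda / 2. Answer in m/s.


V_blind = 2 * 3250 * 0.033 / 2 = 107.3 m/s

107.3 m/s


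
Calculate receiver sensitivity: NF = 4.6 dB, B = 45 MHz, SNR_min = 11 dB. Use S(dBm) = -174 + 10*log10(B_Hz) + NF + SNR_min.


10*log10(45000000.0) = 76.53
S = -174 + 76.53 + 4.6 + 11 = -81.9 dBm

-81.9 dBm


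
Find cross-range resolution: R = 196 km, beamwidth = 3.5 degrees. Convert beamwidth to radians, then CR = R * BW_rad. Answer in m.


BW_rad = 0.061086524
CR = 196000 * 0.061086524 = 11973.0 m

11973.0 m


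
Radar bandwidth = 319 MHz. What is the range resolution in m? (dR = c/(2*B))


dR = 3e8 / (2 * 319000000.0) = 0.47 m

0.47 m


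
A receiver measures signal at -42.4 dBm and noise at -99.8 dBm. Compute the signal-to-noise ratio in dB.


SNR = -42.4 - (-99.8) = 57.4 dB

57.4 dB


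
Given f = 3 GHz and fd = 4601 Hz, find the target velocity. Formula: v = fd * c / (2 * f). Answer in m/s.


v = 4601 * 3e8 / (2 * 3000000000.0) = 230.1 m/s

230.1 m/s


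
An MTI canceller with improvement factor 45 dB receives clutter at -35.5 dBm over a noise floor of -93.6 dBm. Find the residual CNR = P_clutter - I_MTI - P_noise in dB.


CNR = -35.5 - 45 - (-93.6) = 13.1 dB

13.1 dB


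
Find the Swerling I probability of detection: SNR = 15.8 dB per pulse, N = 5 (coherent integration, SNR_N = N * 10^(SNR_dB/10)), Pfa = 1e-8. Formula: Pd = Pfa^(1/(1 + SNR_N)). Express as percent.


SNR_lin = 10^(15.8/10) = 38.01894
SNR_N = 5 * 38.01894 = 190.0947
1/(1 + SNR_N) = 1/191.0947 = 0.005233
Pd = (1e-8)^0.005233 = 0.9081
Pd = 90.8%

90.8%


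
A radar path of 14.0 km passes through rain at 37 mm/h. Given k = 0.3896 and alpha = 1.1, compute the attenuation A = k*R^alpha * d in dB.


gamma = 0.3896 * 37^1.1 = 20.684301 dB/km
A = 20.684301 * 14.0 = 289.58 dB

289.58 dB


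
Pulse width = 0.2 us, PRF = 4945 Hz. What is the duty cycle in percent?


DC = 0.2e-6 * 4945 * 100 = 0.1%

0.1%


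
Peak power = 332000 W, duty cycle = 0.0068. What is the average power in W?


P_avg = 332000 * 0.0068 = 2257.6 W

2257.6 W


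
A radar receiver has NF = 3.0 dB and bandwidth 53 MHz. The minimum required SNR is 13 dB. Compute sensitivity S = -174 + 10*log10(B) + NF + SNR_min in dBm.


10*log10(53000000.0) = 77.24
S = -174 + 77.24 + 3.0 + 13 = -80.8 dBm

-80.8 dBm


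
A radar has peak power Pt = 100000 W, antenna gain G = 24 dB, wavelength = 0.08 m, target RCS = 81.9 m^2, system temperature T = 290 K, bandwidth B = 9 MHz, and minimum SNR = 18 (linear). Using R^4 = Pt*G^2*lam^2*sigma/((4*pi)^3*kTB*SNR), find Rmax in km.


G_lin = 10^(24/10) = 251.188643
R^4 = 100000 * 251.188643^2 * 0.08^2 * 81.9 / ((4*pi)^3 * 1.38e-23 * 290 * 9000000.0 * 18)
R^4 = 2.57065e18 m^4
R_max = (2.57065e18)^(1/4) = 40041.5 m = 40.0 km

40.0 km


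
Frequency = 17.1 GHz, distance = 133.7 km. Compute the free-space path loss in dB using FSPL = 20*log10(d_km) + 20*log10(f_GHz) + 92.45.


20*log10(133.7) = 42.52
20*log10(17.1) = 24.66
FSPL = 159.6 dB

159.6 dB


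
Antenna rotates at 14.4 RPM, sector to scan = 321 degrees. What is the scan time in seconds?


t = 321 / (14.4 * 360) * 60 = 3.72 s

3.72 s


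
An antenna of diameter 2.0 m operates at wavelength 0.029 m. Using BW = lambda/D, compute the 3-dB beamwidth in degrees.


BW_rad = 0.029 / 2.0 = 0.0145
BW_deg = 0.83 degrees

0.83 degrees


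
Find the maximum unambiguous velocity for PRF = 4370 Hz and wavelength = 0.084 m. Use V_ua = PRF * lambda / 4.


V_ua = 4370 * 0.084 / 4 = 91.8 m/s

91.8 m/s


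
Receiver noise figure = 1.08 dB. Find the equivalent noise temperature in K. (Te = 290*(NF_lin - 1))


NF_lin = 10^(1.08/10) = 1.282331
Te = 290 * (1.282331 - 1) = 81.9 K

81.9 K


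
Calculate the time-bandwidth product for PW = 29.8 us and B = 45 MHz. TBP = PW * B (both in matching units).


TBP = 29.8 * 45 = 1341.0

1341.0


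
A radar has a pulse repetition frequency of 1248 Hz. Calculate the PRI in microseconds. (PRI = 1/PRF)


PRI = 1/1248 = 0.0008012821 s = 801.3 us

801.3 us


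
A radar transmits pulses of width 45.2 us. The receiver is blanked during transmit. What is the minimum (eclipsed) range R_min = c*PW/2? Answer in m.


R_min = 3e8 * 45.2e-6 / 2 = 6780.0 m

6780.0 m


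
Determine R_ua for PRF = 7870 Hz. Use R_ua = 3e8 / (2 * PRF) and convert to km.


R_ua = 3e8 / (2 * 7870) = 19059.7 m = 19.1 km

19.1 km


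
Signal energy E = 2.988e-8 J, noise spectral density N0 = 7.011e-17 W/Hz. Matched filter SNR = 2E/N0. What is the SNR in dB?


SNR_lin = 2 * 2.988e-8 / 7.011e-17 = 8.524e8
SNR_dB = 10*log10(8.524e8) = 89.3 dB

89.3 dB


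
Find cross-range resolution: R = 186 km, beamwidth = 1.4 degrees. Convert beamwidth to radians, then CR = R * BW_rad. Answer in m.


BW_rad = 0.02443461
CR = 186000 * 0.02443461 = 4544.8 m

4544.8 m


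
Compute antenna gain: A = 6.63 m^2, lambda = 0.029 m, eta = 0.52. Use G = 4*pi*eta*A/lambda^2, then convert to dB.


G_linear = 4*pi*0.52*6.63/0.029^2 = 51514.65
G_dB = 10*log10(51514.65) = 47.1 dB

47.1 dB


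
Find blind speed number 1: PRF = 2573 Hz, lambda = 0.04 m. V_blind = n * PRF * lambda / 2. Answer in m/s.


V_blind = 1 * 2573 * 0.04 / 2 = 51.5 m/s

51.5 m/s


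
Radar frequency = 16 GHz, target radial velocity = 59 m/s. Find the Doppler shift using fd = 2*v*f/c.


fd = 2 * 59 * 16000000000.0 / 3e8 = 6293.3 Hz

6293.3 Hz


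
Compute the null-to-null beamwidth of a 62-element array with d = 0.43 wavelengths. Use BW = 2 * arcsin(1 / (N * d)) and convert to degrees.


1/(N*d) = 1/(62*0.43) = 0.037509
BW = 2*arcsin(0.037509) = 4.3 degrees

4.3 degrees


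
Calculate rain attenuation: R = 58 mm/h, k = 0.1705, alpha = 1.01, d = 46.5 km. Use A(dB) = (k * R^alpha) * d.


gamma = 0.1705 * 58^1.01 = 10.298801 dB/km
A = 10.298801 * 46.5 = 478.89 dB

478.89 dB


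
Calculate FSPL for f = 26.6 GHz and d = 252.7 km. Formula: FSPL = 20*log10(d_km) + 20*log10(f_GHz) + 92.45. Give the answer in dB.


20*log10(252.7) = 48.05
20*log10(26.6) = 28.5
FSPL = 169.0 dB

169.0 dB


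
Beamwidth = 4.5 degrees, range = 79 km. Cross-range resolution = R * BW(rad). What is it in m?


BW_rad = 0.078539816
CR = 79000 * 0.078539816 = 6204.6 m

6204.6 m


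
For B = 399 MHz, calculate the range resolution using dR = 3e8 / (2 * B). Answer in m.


dR = 3e8 / (2 * 399000000.0) = 0.38 m

0.38 m


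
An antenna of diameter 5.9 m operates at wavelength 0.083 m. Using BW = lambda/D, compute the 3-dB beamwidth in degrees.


BW_rad = 0.083 / 5.9 = 0.014068
BW_deg = 0.81 degrees

0.81 degrees


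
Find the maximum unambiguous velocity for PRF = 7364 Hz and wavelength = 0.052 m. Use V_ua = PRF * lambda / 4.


V_ua = 7364 * 0.052 / 4 = 95.7 m/s

95.7 m/s


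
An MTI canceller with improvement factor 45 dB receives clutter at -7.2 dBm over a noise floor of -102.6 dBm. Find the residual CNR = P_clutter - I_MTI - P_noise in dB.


CNR = -7.2 - 45 - (-102.6) = 50.4 dB

50.4 dB


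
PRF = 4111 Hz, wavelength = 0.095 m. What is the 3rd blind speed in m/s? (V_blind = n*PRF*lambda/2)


V_blind = 3 * 4111 * 0.095 / 2 = 585.8 m/s

585.8 m/s


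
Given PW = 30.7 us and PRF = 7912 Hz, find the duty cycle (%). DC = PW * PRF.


DC = 30.7e-6 * 7912 * 100 = 24.29%

24.29%


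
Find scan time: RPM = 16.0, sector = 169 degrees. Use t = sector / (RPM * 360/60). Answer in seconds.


t = 169 / (16.0 * 360) * 60 = 1.76 s

1.76 s


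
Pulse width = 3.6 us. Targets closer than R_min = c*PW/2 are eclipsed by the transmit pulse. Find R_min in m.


R_min = 3e8 * 3.6e-6 / 2 = 540.0 m

540.0 m


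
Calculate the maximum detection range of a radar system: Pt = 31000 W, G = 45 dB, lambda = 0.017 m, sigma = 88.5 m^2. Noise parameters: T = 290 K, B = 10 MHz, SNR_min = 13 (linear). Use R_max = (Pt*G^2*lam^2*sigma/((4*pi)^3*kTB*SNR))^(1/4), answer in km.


G_lin = 10^(45/10) = 31622.776602
R^4 = 31000 * 31622.776602^2 * 0.017^2 * 88.5 / ((4*pi)^3 * 1.38e-23 * 290 * 10000000.0 * 13)
R^4 = 7.67985e20 m^4
R_max = (7.67985e20)^(1/4) = 166470.8 m = 166.5 km

166.5 km


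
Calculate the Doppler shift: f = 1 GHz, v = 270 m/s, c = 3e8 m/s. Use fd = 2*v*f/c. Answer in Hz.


fd = 2 * 270 * 1000000000.0 / 3e8 = 1800.0 Hz

1800.0 Hz


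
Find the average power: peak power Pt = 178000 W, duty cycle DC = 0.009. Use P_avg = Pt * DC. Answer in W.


P_avg = 178000 * 0.009 = 1602.0 W

1602.0 W


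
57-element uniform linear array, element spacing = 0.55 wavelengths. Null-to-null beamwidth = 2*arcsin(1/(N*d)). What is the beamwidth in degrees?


1/(N*d) = 1/(57*0.55) = 0.031898
BW = 2*arcsin(0.031898) = 3.7 degrees

3.7 degrees


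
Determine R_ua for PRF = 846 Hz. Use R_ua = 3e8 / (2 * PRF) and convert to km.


R_ua = 3e8 / (2 * 846) = 177305.0 m = 177.3 km

177.3 km


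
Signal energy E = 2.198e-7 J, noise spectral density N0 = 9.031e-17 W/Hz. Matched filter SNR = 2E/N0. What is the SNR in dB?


SNR_lin = 2 * 2.198e-7 / 9.031e-17 = 4.868e9
SNR_dB = 10*log10(4.868e9) = 96.9 dB

96.9 dB


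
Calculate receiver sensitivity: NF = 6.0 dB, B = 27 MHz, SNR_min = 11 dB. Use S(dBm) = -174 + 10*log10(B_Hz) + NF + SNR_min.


10*log10(27000000.0) = 74.31
S = -174 + 74.31 + 6.0 + 11 = -82.7 dBm

-82.7 dBm


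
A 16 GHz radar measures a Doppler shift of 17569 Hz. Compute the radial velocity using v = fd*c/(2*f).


v = 17569 * 3e8 / (2 * 16000000000.0) = 164.7 m/s

164.7 m/s


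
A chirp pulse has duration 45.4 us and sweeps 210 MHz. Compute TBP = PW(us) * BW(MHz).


TBP = 45.4 * 210 = 9534.0

9534.0


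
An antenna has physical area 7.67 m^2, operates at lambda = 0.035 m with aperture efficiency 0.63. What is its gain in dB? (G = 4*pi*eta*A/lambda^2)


G_linear = 4*pi*0.63*7.67/0.035^2 = 49568.95
G_dB = 10*log10(49568.95) = 47.0 dB

47.0 dB


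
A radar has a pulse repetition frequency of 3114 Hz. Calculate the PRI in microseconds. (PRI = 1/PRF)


PRI = 1/3114 = 0.0003211304 s = 321.1 us

321.1 us


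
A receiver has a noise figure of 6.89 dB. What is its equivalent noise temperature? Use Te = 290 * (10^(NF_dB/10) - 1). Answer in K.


NF_lin = 10^(6.89/10) = 4.886524
Te = 290 * (4.886524 - 1) = 1127.1 K

1127.1 K


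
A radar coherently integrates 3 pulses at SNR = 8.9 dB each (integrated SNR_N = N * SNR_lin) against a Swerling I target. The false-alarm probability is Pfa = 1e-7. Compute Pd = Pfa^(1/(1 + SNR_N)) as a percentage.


SNR_lin = 10^(8.9/10) = 7.76247
SNR_N = 3 * 7.76247 = 23.28741
1/(1 + SNR_N) = 1/24.28741 = 0.0411736
Pd = (1e-7)^0.0411736 = 0.51497
Pd = 51.5%

51.5%


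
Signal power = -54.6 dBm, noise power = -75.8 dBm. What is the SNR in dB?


SNR = -54.6 - (-75.8) = 21.2 dB

21.2 dB


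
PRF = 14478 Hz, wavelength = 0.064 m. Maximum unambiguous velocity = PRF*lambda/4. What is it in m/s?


V_ua = 14478 * 0.064 / 4 = 231.6 m/s

231.6 m/s


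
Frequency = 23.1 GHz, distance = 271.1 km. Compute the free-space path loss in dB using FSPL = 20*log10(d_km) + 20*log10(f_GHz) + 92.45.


20*log10(271.1) = 48.66
20*log10(23.1) = 27.27
FSPL = 168.4 dB

168.4 dB


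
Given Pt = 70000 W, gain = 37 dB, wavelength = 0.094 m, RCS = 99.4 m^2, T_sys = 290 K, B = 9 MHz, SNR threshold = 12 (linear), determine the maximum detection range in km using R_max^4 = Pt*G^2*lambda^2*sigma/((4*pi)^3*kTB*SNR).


G_lin = 10^(37/10) = 5011.872336
R^4 = 70000 * 5011.872336^2 * 0.094^2 * 99.4 / ((4*pi)^3 * 1.38e-23 * 290 * 9000000.0 * 12)
R^4 = 1.80057e21 m^4
R_max = (1.80057e21)^(1/4) = 205993.0 m = 206.0 km

206.0 km


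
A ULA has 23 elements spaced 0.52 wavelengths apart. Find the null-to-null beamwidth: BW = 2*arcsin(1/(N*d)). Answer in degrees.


1/(N*d) = 1/(23*0.52) = 0.083612
BW = 2*arcsin(0.083612) = 9.6 degrees

9.6 degrees


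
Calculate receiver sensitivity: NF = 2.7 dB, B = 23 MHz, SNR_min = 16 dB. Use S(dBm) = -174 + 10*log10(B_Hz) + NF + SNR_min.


10*log10(23000000.0) = 73.62
S = -174 + 73.62 + 2.7 + 16 = -81.7 dBm

-81.7 dBm


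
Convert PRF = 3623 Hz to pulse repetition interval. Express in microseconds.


PRI = 1/3623 = 0.0002760144 s = 276.0 us

276.0 us


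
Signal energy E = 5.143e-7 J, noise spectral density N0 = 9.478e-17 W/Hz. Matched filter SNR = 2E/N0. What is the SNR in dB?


SNR_lin = 2 * 5.143e-7 / 9.478e-17 = 1.085e10
SNR_dB = 10*log10(1.085e10) = 100.4 dB

100.4 dB


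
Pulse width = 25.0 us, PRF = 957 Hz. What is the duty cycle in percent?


DC = 25.0e-6 * 957 * 100 = 2.39%

2.39%


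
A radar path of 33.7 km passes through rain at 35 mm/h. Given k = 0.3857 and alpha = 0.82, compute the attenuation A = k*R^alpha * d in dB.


gamma = 0.3857 * 35^0.82 = 7.11845 dB/km
A = 7.11845 * 33.7 = 239.89 dB

239.89 dB


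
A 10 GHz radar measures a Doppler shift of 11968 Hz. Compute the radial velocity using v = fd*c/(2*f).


v = 11968 * 3e8 / (2 * 10000000000.0) = 179.5 m/s

179.5 m/s


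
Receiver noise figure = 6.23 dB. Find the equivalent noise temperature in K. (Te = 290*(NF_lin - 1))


NF_lin = 10^(6.23/10) = 4.19759
Te = 290 * (4.19759 - 1) = 927.3 K

927.3 K


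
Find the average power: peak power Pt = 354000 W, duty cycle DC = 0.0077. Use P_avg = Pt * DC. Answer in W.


P_avg = 354000 * 0.0077 = 2725.8 W

2725.8 W


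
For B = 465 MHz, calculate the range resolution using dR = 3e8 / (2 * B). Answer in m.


dR = 3e8 / (2 * 465000000.0) = 0.32 m

0.32 m


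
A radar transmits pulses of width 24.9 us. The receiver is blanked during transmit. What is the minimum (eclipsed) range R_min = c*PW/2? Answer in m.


R_min = 3e8 * 24.9e-6 / 2 = 3735.0 m

3735.0 m


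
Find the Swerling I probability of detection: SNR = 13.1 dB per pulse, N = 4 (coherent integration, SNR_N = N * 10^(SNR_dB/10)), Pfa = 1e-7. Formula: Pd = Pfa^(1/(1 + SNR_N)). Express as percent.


SNR_lin = 10^(13.1/10) = 20.41738
SNR_N = 4 * 20.41738 = 81.66952
1/(1 + SNR_N) = 1/82.66952 = 0.0120964
Pd = (1e-7)^0.0120964 = 0.82286
Pd = 82.3%

82.3%


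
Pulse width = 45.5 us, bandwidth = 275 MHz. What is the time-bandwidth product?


TBP = 45.5 * 275 = 12512.5

12512.5


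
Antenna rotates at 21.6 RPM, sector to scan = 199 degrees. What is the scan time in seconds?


t = 199 / (21.6 * 360) * 60 = 1.54 s

1.54 s


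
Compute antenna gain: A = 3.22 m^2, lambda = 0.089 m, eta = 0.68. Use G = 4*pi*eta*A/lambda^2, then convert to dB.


G_linear = 4*pi*0.68*3.22/0.089^2 = 3473.72
G_dB = 10*log10(3473.72) = 35.4 dB

35.4 dB


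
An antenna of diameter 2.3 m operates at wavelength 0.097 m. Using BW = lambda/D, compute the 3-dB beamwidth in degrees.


BW_rad = 0.097 / 2.3 = 0.042174
BW_deg = 2.42 degrees

2.42 degrees


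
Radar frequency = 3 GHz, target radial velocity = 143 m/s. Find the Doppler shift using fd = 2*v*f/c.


fd = 2 * 143 * 3000000000.0 / 3e8 = 2860.0 Hz

2860.0 Hz


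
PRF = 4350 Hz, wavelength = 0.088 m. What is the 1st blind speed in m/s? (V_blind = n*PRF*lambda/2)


V_blind = 1 * 4350 * 0.088 / 2 = 191.4 m/s

191.4 m/s


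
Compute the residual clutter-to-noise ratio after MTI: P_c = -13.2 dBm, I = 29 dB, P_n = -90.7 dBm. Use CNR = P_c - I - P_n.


CNR = -13.2 - 29 - (-90.7) = 48.5 dB

48.5 dB


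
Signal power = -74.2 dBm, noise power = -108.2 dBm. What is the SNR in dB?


SNR = -74.2 - (-108.2) = 34.0 dB

34.0 dB


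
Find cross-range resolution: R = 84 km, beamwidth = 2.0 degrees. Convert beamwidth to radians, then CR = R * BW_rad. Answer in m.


BW_rad = 0.034906585
CR = 84000 * 0.034906585 = 2932.2 m

2932.2 m


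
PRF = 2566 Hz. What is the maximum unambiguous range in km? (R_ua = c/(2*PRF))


R_ua = 3e8 / (2 * 2566) = 58456.7 m = 58.5 km

58.5 km


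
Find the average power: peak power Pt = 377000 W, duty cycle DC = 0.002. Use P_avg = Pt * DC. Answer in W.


P_avg = 377000 * 0.002 = 754.0 W

754.0 W


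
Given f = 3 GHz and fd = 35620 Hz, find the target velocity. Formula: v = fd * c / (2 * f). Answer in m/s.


v = 35620 * 3e8 / (2 * 3000000000.0) = 1781.0 m/s

1781.0 m/s


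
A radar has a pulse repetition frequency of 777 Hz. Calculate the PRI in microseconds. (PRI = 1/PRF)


PRI = 1/777 = 0.0012870013 s = 1287.0 us

1287.0 us


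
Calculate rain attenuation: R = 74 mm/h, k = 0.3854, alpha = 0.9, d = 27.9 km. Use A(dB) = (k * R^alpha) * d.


gamma = 0.3854 * 74^0.9 = 18.544719 dB/km
A = 18.544719 * 27.9 = 517.4 dB

517.4 dB


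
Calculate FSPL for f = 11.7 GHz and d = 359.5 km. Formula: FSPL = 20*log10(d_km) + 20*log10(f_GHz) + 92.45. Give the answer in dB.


20*log10(359.5) = 51.11
20*log10(11.7) = 21.36
FSPL = 164.9 dB

164.9 dB


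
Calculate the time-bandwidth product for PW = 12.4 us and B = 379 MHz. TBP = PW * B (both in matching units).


TBP = 12.4 * 379 = 4699.6

4699.6


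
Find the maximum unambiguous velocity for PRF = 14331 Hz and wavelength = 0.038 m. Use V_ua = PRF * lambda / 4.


V_ua = 14331 * 0.038 / 4 = 136.1 m/s

136.1 m/s


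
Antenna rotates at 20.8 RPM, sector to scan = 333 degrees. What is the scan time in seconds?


t = 333 / (20.8 * 360) * 60 = 2.67 s

2.67 s


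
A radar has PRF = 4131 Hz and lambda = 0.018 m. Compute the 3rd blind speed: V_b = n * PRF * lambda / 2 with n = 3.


V_blind = 3 * 4131 * 0.018 / 2 = 111.5 m/s

111.5 m/s


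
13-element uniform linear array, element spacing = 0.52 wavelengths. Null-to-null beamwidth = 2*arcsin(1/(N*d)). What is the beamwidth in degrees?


1/(N*d) = 1/(13*0.52) = 0.147929
BW = 2*arcsin(0.147929) = 17.0 degrees

17.0 degrees


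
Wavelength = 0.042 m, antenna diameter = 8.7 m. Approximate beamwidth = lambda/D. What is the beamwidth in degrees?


BW_rad = 0.042 / 8.7 = 0.004828
BW_deg = 0.28 degrees

0.28 degrees


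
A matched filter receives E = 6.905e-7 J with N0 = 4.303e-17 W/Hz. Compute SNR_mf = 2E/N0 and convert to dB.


SNR_lin = 2 * 6.905e-7 / 4.303e-17 = 3.209e10
SNR_dB = 10*log10(3.209e10) = 105.1 dB

105.1 dB


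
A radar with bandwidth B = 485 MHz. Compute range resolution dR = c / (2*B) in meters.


dR = 3e8 / (2 * 485000000.0) = 0.31 m

0.31 m


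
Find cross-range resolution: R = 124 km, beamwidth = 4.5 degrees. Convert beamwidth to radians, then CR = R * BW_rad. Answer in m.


BW_rad = 0.078539816
CR = 124000 * 0.078539816 = 9738.9 m

9738.9 m


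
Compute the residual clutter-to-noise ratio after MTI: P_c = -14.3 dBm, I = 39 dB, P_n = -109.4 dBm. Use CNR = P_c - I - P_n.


CNR = -14.3 - 39 - (-109.4) = 56.1 dB

56.1 dB


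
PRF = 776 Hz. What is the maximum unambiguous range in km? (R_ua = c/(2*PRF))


R_ua = 3e8 / (2 * 776) = 193299.0 m = 193.3 km

193.3 km


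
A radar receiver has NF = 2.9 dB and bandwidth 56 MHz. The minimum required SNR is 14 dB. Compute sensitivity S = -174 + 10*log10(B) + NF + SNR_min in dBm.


10*log10(56000000.0) = 77.48
S = -174 + 77.48 + 2.9 + 14 = -79.6 dBm

-79.6 dBm


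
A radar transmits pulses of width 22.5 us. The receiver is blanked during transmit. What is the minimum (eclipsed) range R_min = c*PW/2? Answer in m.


R_min = 3e8 * 22.5e-6 / 2 = 3375.0 m

3375.0 m


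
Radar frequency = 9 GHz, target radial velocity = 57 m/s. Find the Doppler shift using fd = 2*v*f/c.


fd = 2 * 57 * 9000000000.0 / 3e8 = 3420.0 Hz

3420.0 Hz


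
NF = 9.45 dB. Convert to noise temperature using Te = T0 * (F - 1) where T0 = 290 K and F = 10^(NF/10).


NF_lin = 10^(9.45/10) = 8.810489
Te = 290 * (8.810489 - 1) = 2265.0 K

2265.0 K


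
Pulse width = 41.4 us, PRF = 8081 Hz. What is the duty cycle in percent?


DC = 41.4e-6 * 8081 * 100 = 33.46%

33.46%


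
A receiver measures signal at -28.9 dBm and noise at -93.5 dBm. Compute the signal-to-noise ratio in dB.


SNR = -28.9 - (-93.5) = 64.6 dB

64.6 dB


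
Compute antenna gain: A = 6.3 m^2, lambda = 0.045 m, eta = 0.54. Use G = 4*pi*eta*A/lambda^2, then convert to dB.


G_linear = 4*pi*0.54*6.3/0.045^2 = 21111.5
G_dB = 10*log10(21111.5) = 43.2 dB

43.2 dB


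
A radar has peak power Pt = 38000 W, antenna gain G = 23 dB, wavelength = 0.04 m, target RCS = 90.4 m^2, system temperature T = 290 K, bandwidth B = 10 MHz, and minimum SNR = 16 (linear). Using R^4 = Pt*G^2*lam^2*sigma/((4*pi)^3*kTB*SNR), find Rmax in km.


G_lin = 10^(23/10) = 199.526231
R^4 = 38000 * 199.526231^2 * 0.04^2 * 90.4 / ((4*pi)^3 * 1.38e-23 * 290 * 10000000.0 * 16)
R^4 = 1.72205e17 m^4
R_max = (1.72205e17)^(1/4) = 20371.0 m = 20.4 km

20.4 km


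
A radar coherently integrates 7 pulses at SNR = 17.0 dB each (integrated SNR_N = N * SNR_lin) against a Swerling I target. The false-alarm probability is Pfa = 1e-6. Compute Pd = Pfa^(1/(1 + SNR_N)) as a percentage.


SNR_lin = 10^(17.0/10) = 50.11872
SNR_N = 7 * 50.11872 = 350.83104
1/(1 + SNR_N) = 1/351.83104 = 0.0028423
Pd = (1e-6)^0.0028423 = 0.96149
Pd = 96.1%

96.1%


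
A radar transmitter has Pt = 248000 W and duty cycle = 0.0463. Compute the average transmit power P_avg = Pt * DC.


P_avg = 248000 * 0.0463 = 11482.4 W

11482.4 W


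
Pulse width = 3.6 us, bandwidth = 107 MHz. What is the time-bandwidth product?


TBP = 3.6 * 107 = 385.2

385.2


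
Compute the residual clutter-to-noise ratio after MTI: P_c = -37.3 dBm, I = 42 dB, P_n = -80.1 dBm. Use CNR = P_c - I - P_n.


CNR = -37.3 - 42 - (-80.1) = 0.8 dB

0.8 dB


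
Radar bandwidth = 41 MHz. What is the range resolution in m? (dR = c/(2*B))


dR = 3e8 / (2 * 41000000.0) = 3.66 m

3.66 m


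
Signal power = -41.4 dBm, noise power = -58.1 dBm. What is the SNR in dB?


SNR = -41.4 - (-58.1) = 16.7 dB

16.7 dB


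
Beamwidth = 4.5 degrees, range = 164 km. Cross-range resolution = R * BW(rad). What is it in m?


BW_rad = 0.078539816
CR = 164000 * 0.078539816 = 12880.5 m

12880.5 m


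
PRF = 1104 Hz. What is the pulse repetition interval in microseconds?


PRI = 1/1104 = 0.0009057971 s = 905.8 us

905.8 us


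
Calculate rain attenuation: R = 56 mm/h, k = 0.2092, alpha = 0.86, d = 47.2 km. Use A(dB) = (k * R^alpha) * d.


gamma = 0.2092 * 56^0.86 = 6.66812 dB/km
A = 6.66812 * 47.2 = 314.74 dB

314.74 dB


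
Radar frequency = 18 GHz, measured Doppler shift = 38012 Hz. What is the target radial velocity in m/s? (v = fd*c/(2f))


v = 38012 * 3e8 / (2 * 18000000000.0) = 316.8 m/s

316.8 m/s


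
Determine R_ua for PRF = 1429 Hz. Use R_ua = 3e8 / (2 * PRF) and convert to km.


R_ua = 3e8 / (2 * 1429) = 104968.5 m = 105.0 km

105.0 km
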